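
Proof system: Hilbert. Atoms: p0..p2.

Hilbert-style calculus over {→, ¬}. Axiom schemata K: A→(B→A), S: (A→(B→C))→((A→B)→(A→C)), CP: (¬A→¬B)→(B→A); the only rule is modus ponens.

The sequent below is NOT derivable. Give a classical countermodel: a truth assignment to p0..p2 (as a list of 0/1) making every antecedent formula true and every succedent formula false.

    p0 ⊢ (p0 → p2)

Search for a countermodel by truth-table:
  v=000: Γ:[p0=F] Δ:[(p0 → p2)=T] refutes=False
  v=001: Γ:[p0=F] Δ:[(p0 → p2)=T] refutes=False
  v=010: Γ:[p0=F] Δ:[(p0 → p2)=T] refutes=False
  v=011: Γ:[p0=F] Δ:[(p0 → p2)=T] refutes=False
  v=100: Γ:[p0=T] Δ:[(p0 → p2)=F] refutes=True  ← countermodel

Result: [1, 0, 0]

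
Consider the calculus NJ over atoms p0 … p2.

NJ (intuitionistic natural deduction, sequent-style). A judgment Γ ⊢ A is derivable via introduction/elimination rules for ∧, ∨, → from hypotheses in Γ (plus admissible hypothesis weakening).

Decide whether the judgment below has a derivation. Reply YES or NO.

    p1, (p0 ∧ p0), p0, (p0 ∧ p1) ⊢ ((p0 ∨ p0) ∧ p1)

Derivation (root first):
[Wk] p1, (p0 ∧ p0), p0, (p0 ∧ p1) ⊢ ((p0 ∨ p0) ∧ p1)
  [∧I] p1, (p0 ∧ p0), p0 ⊢ ((p0 ∨ p0) ∧ p1)
    [∨I₁] p0 ⊢ (p0 ∨ p0)
      [Ax] p0 ⊢ p0
    [Wk] p1, (p0 ∧ p0) ⊢ p1
      [Ax] p1 ⊢ p1

Result: YES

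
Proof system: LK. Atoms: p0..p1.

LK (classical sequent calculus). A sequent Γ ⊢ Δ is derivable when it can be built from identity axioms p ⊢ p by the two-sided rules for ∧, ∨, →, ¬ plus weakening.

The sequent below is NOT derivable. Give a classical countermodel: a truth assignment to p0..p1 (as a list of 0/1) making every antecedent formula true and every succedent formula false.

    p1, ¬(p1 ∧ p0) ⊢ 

Enumerate valuations to refute Γ ⊢ Δ:
  v=00: Γ:[p1=F, ¬(p1 ∧ p0)=T] Δ:[] refutes=False
  v=01: Γ:[p1=T, ¬(p1 ∧ p0)=T] Δ:[] refutes=True  ← countermodel

Result: [0, 1]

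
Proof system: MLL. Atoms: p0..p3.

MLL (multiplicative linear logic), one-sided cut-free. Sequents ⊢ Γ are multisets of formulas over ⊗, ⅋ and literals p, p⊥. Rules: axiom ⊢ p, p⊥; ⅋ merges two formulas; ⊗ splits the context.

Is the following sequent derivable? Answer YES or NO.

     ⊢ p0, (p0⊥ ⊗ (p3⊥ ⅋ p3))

Proof tree:
[⊗]  ⊢ p0, (p0⊥ ⊗ (p3⊥ ⅋ p3))
  [Ax]  ⊢ p0, p0⊥
  [⅋]  ⊢ (p3⊥ ⅋ p3)
    [Ax]  ⊢ p3, p3⊥

Result: YES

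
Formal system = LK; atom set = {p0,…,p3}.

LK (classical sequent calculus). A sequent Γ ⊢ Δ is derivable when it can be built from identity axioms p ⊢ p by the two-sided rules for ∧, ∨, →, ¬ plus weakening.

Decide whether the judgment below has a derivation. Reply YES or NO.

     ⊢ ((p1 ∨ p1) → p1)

Derivation trace:
[→R]  ⊢ ((p1 ∨ p1) → p1)
  [∨L] (p1 ∨ p1) ⊢ p1
    [Ax] p1 ⊢ p1
    [Ax] p1 ⊢ p1

Result: YES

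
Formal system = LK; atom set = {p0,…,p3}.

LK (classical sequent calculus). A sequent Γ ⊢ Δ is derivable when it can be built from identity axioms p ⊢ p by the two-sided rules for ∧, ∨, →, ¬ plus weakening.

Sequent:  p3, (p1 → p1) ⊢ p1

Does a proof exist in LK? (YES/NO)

Enumerate valuations to refute Γ ⊢ Δ:
  v=0000: Γ:[p3=F, (p1 → p1)=T] Δ:[p1=F] refutes=False
  v=0001: Γ:[p3=T, (p1 → p1)=T] Δ:[p1=F] refutes=True  ← countermodel

Result: NO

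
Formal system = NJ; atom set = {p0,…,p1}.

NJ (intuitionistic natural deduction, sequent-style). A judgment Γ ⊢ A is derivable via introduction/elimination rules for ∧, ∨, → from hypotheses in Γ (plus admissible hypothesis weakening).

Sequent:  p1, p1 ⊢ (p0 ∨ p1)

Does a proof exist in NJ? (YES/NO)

Derivation (root first):
[∨I₂] p1, p1 ⊢ (p0 ∨ p1)
  [Wk] p1, p1 ⊢ p1
    [Ax] p1 ⊢ p1

Result: YES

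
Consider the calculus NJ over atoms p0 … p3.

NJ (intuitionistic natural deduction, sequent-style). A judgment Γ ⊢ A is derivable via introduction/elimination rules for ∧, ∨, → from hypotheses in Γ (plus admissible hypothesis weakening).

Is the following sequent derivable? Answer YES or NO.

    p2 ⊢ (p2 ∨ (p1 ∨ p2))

Derivation (root first):
[∨I₂] p2 ⊢ (p2 ∨ (p1 ∨ p2))
  [∨I₂] p2 ⊢ (p1 ∨ p2)
    [Ax] p2 ⊢ p2

Result: YES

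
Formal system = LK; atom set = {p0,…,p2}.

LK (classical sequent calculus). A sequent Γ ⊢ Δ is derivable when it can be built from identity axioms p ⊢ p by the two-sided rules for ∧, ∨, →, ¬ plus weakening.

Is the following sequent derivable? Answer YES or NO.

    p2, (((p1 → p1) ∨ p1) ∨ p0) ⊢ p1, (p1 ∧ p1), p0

Truth-table refutation:
  v=000: Γ:[p2=F, (((p1 → p1) ∨ p1) ∨ p0)=T] Δ:[p1=F, (p1 ∧ p1)=F, p0=F] refutes=False
  v=001: Γ:[p2=T, (((p1 → p1) ∨ p1) ∨ p0)=T] Δ:[p1=F, (p1 ∧ p1)=F, p0=F] refutes=True  ← countermodel

Result: NO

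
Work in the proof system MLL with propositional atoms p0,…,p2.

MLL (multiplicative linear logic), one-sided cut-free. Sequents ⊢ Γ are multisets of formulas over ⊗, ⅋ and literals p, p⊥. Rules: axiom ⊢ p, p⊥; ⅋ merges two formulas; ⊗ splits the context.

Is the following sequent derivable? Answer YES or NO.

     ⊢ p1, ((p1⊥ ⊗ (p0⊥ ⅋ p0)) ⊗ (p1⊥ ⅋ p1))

Derivation trace:
[⊗]  ⊢ p1, ((p1⊥ ⊗ (p0⊥ ⅋ p0)) ⊗ (p1⊥ ⅋ p1))
  [⊗]  ⊢ p1, (p1⊥ ⊗ (p0⊥ ⅋ p0))
    [Ax]  ⊢ p1, p1⊥
    [⅋]  ⊢ (p0⊥ ⅋ p0)
      [Ax]  ⊢ p0, p0⊥
  [⅋]  ⊢ (p1⊥ ⅋ p1)
    [Ax]  ⊢ p1, p1⊥

Result: YES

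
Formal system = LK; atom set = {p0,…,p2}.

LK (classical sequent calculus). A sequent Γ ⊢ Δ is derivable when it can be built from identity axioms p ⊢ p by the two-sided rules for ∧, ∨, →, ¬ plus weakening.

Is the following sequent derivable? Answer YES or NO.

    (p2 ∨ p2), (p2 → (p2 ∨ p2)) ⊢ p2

Derivation (root first):
[→L] (p2 ∨ p2), (p2 → (p2 ∨ p2)) ⊢ p2
  [∨L] (p2 ∨ p2) ⊢ p2
    [Ax] p2 ⊢ p2
    [Ax] p2 ⊢ p2
  [∨L] (p2 ∨ p2) ⊢ p2
    [Ax] p2 ⊢ p2
    [Ax] p2 ⊢ p2

Result: YES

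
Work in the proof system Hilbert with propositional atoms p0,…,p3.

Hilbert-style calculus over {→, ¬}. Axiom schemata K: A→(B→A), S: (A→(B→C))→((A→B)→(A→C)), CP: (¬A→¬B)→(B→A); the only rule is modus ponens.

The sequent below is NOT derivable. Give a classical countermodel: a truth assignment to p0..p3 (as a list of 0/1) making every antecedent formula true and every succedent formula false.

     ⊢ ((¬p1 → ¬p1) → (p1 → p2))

Enumerate valuations to refute Γ ⊢ Δ:
  v=0000: Γ:[] Δ:[((¬p1 → ¬p1) → (p1 → p2))=T] refutes=False
  v=0001: Γ:[] Δ:[((¬p1 → ¬p1) → (p1 → p2))=T] refutes=False
  v=0010: Γ:[] Δ:[((¬p1 → ¬p1) → (p1 → p2))=T] refutes=False
  v=0011: Γ:[] Δ:[((¬p1 → ¬p1) → (p1 → p2))=T] refutes=False
  v=0100: Γ:[] Δ:[((¬p1 → ¬p1) → (p1 → p2))=F] refutes=True  ← countermodel

Result: [0, 1, 0, 0]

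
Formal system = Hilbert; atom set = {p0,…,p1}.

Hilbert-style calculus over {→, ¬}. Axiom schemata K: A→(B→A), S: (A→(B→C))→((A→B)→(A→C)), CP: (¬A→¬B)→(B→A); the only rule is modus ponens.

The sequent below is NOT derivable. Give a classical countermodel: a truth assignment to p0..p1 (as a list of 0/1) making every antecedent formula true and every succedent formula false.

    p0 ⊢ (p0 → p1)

Enumerate valuations to refute Γ ⊢ Δ:
  v=00: Γ:[p0=F] Δ:[(p0 → p1)=T] refutes=False
  v=01: Γ:[p0=F] Δ:[(p0 → p1)=T] refutes=False
  v=10: Γ:[p0=T] Δ:[(p0 → p1)=F] refutes=True  ← countermodel

Result: [1, 0]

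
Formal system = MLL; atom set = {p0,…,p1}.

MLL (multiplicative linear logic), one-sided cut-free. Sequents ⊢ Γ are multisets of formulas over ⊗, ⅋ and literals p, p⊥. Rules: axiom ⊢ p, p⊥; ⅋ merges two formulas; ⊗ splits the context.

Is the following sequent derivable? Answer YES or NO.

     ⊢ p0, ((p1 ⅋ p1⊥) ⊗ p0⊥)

Derivation trace:
[⊗]  ⊢ p0, ((p1 ⅋ p1⊥) ⊗ p0⊥)
  [⅋]  ⊢ (p1 ⅋ p1⊥)
    [Ax]  ⊢ p1, p1⊥
  [Ax]  ⊢ p0, p0⊥

Result: YES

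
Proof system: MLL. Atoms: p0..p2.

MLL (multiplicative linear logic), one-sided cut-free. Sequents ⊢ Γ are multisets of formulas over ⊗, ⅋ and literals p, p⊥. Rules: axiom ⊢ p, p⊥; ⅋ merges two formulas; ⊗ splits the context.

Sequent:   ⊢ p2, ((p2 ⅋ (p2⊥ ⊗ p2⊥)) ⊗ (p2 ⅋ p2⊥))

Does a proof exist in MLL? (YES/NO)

Derivation (root first):
[⊗]  ⊢ p2, ((p2 ⅋ (p2⊥ ⊗ p2⊥)) ⊗ (p2 ⅋ p2⊥))
  [⅋]  ⊢ p2, (p2 ⅋ (p2⊥ ⊗ p2⊥))
    [⊗]  ⊢ p2, p2, (p2⊥ ⊗ p2⊥)
      [Ax]  ⊢ p2, p2⊥
      [Ax]  ⊢ p2, p2⊥
  [⅋]  ⊢ (p2 ⅋ p2⊥)
    [Ax]  ⊢ p2, p2⊥

Result: YES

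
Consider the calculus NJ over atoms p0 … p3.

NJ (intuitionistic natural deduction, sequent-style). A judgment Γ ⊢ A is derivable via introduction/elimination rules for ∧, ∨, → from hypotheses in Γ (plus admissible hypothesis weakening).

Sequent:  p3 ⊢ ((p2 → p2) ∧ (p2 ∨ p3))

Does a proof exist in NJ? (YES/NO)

Proof tree:
[∧I] p3 ⊢ ((p2 → p2) ∧ (p2 ∨ p3))
  [→I]  ⊢ (p2 → p2)
    [Ax] p2 ⊢ p2
  [∨I₂] p3 ⊢ (p2 ∨ p3)
    [Ax] p3 ⊢ p3

Result: YES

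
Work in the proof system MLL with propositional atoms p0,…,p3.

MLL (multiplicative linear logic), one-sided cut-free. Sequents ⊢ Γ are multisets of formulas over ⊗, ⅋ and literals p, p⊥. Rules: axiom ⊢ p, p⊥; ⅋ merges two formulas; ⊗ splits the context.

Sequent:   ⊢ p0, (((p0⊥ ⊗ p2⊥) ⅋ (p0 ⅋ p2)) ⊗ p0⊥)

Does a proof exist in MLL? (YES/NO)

Derivation (root first):
[⊗]  ⊢ p0, (((p0⊥ ⊗ p2⊥) ⅋ (p0 ⅋ p2)) ⊗ p0⊥)
  [⅋]  ⊢ ((p0⊥ ⊗ p2⊥) ⅋ (p0 ⅋ p2))
    [⅋]  ⊢ (p0⊥ ⊗ p2⊥), (p0 ⅋ p2)
      [⊗]  ⊢ p0, p2, (p0⊥ ⊗ p2⊥)
        [Ax]  ⊢ p0, p0⊥
        [Ax]  ⊢ p2, p2⊥
  [Ax]  ⊢ p0, p0⊥

Result: YES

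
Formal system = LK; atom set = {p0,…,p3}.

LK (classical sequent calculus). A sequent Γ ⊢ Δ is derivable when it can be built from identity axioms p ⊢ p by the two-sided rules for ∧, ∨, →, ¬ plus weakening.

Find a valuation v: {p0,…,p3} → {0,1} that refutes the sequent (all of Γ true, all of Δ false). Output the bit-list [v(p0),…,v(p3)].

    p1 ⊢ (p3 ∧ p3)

Enumerate valuations to refute Γ ⊢ Δ:
  v=0000: Γ:[p1=F] Δ:[(p3 ∧ p3)=F] refutes=False
  v=0001: Γ:[p1=F] Δ:[(p3 ∧ p3)=T] refutes=False
  v=0010: Γ:[p1=F] Δ:[(p3 ∧ p3)=F] refutes=False
  v=0011: Γ:[p1=F] Δ:[(p3 ∧ p3)=T] refutes=False
  v=0100: Γ:[p1=T] Δ:[(p3 ∧ p3)=F] refutes=True  ← countermodel

Result: [0, 1, 0, 0]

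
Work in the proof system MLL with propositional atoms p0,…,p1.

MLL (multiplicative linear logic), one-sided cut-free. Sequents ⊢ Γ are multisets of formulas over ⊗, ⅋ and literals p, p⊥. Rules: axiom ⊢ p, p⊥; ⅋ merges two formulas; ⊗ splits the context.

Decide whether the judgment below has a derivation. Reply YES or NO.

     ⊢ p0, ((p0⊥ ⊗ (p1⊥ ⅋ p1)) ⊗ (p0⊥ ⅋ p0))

Proof tree:
[⊗]  ⊢ p0, ((p0⊥ ⊗ (p1⊥ ⅋ p1)) ⊗ (p0⊥ ⅋ p0))
  [⊗]  ⊢ p0, (p0⊥ ⊗ (p1⊥ ⅋ p1))
    [Ax]  ⊢ p0, p0⊥
    [⅋]  ⊢ (p1⊥ ⅋ p1)
      [Ax]  ⊢ p1, p1⊥
  [⅋]  ⊢ (p0⊥ ⅋ p0)
    [Ax]  ⊢ p0, p0⊥

Result: YES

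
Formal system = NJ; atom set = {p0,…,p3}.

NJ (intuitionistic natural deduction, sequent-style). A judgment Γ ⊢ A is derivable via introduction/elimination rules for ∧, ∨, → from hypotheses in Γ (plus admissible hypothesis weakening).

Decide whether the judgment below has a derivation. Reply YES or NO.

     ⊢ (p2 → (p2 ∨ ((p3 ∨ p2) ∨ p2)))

Derivation trace:
[→I]  ⊢ (p2 → (p2 ∨ ((p3 ∨ p2) ∨ p2)))
  [∨I₂] p2 ⊢ (p2 ∨ ((p3 ∨ p2) ∨ p2))
    [∨I₁] p2 ⊢ ((p3 ∨ p2) ∨ p2)
      [∨I₂] p2 ⊢ (p3 ∨ p2)
        [Ax] p2 ⊢ p2

Result: YES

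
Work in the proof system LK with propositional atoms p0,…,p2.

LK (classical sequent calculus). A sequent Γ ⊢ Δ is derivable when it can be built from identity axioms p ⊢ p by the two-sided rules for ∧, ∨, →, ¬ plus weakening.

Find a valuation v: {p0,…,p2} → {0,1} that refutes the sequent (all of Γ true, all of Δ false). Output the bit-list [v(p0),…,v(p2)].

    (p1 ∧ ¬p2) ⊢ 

Enumerate valuations to refute Γ ⊢ Δ:
  v=000: Γ:[(p1 ∧ ¬p2)=F] Δ:[] refutes=False
  v=001: Γ:[(p1 ∧ ¬p2)=F] Δ:[] refutes=False
  v=010: Γ:[(p1 ∧ ¬p2)=T] Δ:[] refutes=True  ← countermodel

Result: [0, 1, 0]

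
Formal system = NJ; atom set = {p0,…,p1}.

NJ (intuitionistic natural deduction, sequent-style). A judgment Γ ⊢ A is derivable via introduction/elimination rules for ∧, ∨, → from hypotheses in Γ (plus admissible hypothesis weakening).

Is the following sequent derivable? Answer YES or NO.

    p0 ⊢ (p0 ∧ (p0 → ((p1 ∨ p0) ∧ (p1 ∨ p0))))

Derivation (root first):
[∧I] p0 ⊢ (p0 ∧ (p0 → ((p1 ∨ p0) ∧ (p1 ∨ p0))))
  [Ax] p0 ⊢ p0
  [→I]  ⊢ (p0 → ((p1 ∨ p0) ∧ (p1 ∨ p0)))
    [∧I] p0 ⊢ ((p1 ∨ p0) ∧ (p1 ∨ p0))
      [∨I₂] p0 ⊢ (p1 ∨ p0)
        [Ax] p0 ⊢ p0
      [∨I₂] p0 ⊢ (p1 ∨ p0)
        [Ax] p0 ⊢ p0

Result: YES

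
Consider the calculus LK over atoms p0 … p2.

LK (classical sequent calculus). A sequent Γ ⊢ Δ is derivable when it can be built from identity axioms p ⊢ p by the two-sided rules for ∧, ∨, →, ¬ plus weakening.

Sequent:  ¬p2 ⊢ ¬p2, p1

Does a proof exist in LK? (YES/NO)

Derivation trace:
[WR] ¬p2 ⊢ ¬p2, p1
  [¬R] ¬p2 ⊢ ¬p2
    [¬L] p2, ¬p2 ⊢ 
      [Ax] p2 ⊢ p2

Result: YES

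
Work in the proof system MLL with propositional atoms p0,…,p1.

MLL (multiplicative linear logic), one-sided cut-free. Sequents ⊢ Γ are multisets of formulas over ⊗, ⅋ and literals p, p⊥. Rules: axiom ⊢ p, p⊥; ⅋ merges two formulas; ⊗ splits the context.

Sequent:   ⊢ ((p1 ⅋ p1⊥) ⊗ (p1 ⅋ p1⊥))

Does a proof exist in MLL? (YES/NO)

Derivation (root first):
[⊗]  ⊢ ((p1 ⅋ p1⊥) ⊗ (p1 ⅋ p1⊥))
  [⅋]  ⊢ (p1 ⅋ p1⊥)
    [Ax]  ⊢ p1, p1⊥
  [⅋]  ⊢ (p1 ⅋ p1⊥)
    [Ax]  ⊢ p1, p1⊥

Result: YES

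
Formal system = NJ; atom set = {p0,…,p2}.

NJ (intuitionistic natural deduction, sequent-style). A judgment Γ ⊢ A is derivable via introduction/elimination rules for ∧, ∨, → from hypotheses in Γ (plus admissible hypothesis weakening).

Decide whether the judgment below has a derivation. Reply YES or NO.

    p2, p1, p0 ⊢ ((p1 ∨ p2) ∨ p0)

Derivation (root first):
[∨I₁] p2, p1, p0 ⊢ ((p1 ∨ p2) ∨ p0)
  [Wk] p2, p1, p0 ⊢ (p1 ∨ p2)
    [Wk] p2, p1 ⊢ (p1 ∨ p2)
      [∨I₂] p2 ⊢ (p1 ∨ p2)
        [Ax] p2 ⊢ p2

Result: YES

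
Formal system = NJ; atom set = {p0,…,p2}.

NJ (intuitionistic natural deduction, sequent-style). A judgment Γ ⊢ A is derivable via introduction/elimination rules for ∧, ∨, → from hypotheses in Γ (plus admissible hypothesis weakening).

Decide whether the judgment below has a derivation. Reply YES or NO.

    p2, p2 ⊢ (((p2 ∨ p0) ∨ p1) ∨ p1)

Derivation (root first):
[∨I₁] p2, p2 ⊢ (((p2 ∨ p0) ∨ p1) ∨ p1)
  [∨I₁] p2, p2 ⊢ ((p2 ∨ p0) ∨ p1)
    [∨I₁] p2, p2 ⊢ (p2 ∨ p0)
      [Wk] p2, p2 ⊢ p2
        [Ax] p2 ⊢ p2

Result: YES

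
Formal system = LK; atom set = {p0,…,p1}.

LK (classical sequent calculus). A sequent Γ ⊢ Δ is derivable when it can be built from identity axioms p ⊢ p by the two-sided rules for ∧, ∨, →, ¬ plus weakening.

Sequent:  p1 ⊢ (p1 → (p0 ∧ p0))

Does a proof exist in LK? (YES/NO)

Truth-table refutation:
  v=00: Γ:[p1=F] Δ:[(p1 → (p0 ∧ p0))=T] refutes=False
  v=01: Γ:[p1=T] Δ:[(p1 → (p0 ∧ p0))=F] refutes=True  ← countermodel

Result: NO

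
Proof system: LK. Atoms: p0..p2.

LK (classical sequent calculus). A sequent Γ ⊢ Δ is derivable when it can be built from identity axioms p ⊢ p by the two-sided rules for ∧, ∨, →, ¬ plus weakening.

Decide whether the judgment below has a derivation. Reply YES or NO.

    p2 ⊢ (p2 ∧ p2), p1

Proof tree:
[WR] p2 ⊢ (p2 ∧ p2), p1
  [∧R] p2 ⊢ (p2 ∧ p2)
    [Ax] p2 ⊢ p2
    [Ax] p2 ⊢ p2

Result: YES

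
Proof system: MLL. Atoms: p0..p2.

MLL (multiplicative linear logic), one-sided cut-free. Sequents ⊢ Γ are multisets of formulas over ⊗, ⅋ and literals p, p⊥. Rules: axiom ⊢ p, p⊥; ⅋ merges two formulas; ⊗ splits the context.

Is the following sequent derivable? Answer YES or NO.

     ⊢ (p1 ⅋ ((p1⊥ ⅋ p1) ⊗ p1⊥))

Derivation (root first):
[⅋]  ⊢ (p1 ⅋ ((p1⊥ ⅋ p1) ⊗ p1⊥))
  [⊗]  ⊢ p1, ((p1⊥ ⅋ p1) ⊗ p1⊥)
    [⅋]  ⊢ (p1⊥ ⅋ p1)
      [Ax]  ⊢ p1, p1⊥
    [Ax]  ⊢ p1, p1⊥

Result: YES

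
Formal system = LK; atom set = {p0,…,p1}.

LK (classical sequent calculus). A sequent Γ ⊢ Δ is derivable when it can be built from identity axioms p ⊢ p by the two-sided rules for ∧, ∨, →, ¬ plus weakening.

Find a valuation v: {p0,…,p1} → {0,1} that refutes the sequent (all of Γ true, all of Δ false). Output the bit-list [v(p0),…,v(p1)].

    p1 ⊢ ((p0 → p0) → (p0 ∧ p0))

Enumerate valuations to refute Γ ⊢ Δ:
  v=00: Γ:[p1=F] Δ:[((p0 → p0) → (p0 ∧ p0))=F] refutes=False
  v=01: Γ:[p1=T] Δ:[((p0 → p0) → (p0 ∧ p0))=F] refutes=True  ← countermodel

Result: [0, 1]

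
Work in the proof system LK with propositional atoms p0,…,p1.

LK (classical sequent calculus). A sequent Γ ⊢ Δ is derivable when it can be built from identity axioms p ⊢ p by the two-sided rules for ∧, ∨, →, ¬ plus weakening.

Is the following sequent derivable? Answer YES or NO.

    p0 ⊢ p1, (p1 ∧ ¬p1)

Enumerate valuations to refute Γ ⊢ Δ:
  v=00: Γ:[p0=F] Δ:[p1=F, (p1 ∧ ¬p1)=F] refutes=False
  v=01: Γ:[p0=F] Δ:[p1=T, (p1 ∧ ¬p1)=F] refutes=False
  v=10: Γ:[p0=T] Δ:[p1=F, (p1 ∧ ¬p1)=F] refutes=True  ← countermodel

Result: NO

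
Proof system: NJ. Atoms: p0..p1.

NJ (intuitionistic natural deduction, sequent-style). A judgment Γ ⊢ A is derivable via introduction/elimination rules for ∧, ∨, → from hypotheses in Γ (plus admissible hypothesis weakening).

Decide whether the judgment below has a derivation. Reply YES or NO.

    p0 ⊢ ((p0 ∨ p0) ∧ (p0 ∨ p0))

Derivation (root first):
[∧I] p0 ⊢ ((p0 ∨ p0) ∧ (p0 ∨ p0))
  [∨I₂] p0 ⊢ (p0 ∨ p0)
    [Ax] p0 ⊢ p0
  [∨I₂] p0 ⊢ (p0 ∨ p0)
    [Ax] p0 ⊢ p0

Result: YES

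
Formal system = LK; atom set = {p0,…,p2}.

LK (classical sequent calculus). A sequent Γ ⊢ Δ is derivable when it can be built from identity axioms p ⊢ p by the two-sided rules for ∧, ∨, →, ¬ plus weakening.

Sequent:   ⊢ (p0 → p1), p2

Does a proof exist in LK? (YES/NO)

Search for a countermodel by truth-table:
  v=000: Γ:[] Δ:[(p0 → p1)=T, p2=F] refutes=False
  v=001: Γ:[] Δ:[(p0 → p1)=T, p2=T] refutes=False
  v=010: Γ:[] Δ:[(p0 → p1)=T, p2=F] refutes=False
  v=011: Γ:[] Δ:[(p0 → p1)=T, p2=T] refutes=False
  v=100: Γ:[] Δ:[(p0 → p1)=F, p2=F] refutes=True  ← countermodel

Result: NO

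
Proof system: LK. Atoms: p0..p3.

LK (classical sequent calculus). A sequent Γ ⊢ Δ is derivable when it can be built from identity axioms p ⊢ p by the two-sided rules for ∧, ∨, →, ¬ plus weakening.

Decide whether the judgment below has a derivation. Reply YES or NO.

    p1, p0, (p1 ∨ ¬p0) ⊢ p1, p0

Derivation trace:
[WR] p1, p0, (p1 ∨ ¬p0) ⊢ p1, p0
  [∨L] p1, p0, (p1 ∨ ¬p0) ⊢ p1
    [WL] p1, p1 ⊢ p1
      [Ax] p1 ⊢ p1
    [¬L] p0, ¬p0 ⊢ 
      [Ax] p0 ⊢ p0

Result: YES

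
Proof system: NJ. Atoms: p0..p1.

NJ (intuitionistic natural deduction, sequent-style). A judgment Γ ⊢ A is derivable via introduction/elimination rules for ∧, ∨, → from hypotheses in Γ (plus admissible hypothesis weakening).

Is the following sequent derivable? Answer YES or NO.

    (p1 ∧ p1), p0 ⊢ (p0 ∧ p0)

Proof tree:
[∧I] (p1 ∧ p1), p0 ⊢ (p0 ∧ p0)
  [Ax] p0 ⊢ p0
  [Wk] p0, (p1 ∧ p1) ⊢ p0
    [Ax] p0 ⊢ p0

Result: YES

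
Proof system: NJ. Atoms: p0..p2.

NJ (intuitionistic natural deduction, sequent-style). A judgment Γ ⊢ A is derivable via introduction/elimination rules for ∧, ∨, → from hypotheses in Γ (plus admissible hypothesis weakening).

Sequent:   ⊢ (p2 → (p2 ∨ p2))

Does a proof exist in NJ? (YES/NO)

Derivation trace:
[→I]  ⊢ (p2 → (p2 ∨ p2))
  [∨I₂] p2 ⊢ (p2 ∨ p2)
    [Ax] p2 ⊢ p2

Result: YES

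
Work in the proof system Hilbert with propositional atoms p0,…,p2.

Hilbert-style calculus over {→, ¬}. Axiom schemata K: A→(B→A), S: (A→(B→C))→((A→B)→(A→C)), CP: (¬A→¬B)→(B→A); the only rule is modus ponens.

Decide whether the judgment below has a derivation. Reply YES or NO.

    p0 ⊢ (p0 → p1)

Truth-table refutation:
  v=000: Γ:[p0=F] Δ:[(p0 → p1)=T] refutes=False
  v=001: Γ:[p0=F] Δ:[(p0 → p1)=T] refutes=False
  v=010: Γ:[p0=F] Δ:[(p0 → p1)=T] refutes=False
  v=011: Γ:[p0=F] Δ:[(p0 → p1)=T] refutes=False
  v=100: Γ:[p0=T] Δ:[(p0 → p1)=F] refutes=True  ← countermodel

Result: NO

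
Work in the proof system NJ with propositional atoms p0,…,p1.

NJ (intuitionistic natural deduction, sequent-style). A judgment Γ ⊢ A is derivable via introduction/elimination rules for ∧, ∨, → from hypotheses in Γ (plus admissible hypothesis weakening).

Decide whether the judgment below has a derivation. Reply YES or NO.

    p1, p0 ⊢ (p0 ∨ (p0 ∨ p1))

Derivation (root first):
[∨I₂] p1, p0 ⊢ (p0 ∨ (p0 ∨ p1))
  [∨I₂] p1, p0 ⊢ (p0 ∨ p1)
    [Wk] p1, p0 ⊢ p1
      [Ax] p1 ⊢ p1

Result: YES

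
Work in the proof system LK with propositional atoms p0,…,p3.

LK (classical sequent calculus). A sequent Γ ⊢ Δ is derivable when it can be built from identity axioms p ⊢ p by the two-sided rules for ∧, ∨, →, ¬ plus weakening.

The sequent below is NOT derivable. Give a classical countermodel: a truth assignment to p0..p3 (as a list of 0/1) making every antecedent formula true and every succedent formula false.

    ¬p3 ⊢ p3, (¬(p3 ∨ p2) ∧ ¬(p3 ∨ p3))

Enumerate valuations to refute Γ ⊢ Δ:
  v=0000: Γ:[¬p3=T] Δ:[p3=F, (¬(p3 ∨ p2) ∧ ¬(p3 ∨ p3))=T] refutes=False
  v=0001: Γ:[¬p3=F] Δ:[p3=T, (¬(p3 ∨ p2) ∧ ¬(p3 ∨ p3))=F] refutes=False
  v=0010: Γ:[¬p3=T] Δ:[p3=F, (¬(p3 ∨ p2) ∧ ¬(p3 ∨ p3))=F] refutes=True  ← countermodel

Result: [0, 0, 1, 0]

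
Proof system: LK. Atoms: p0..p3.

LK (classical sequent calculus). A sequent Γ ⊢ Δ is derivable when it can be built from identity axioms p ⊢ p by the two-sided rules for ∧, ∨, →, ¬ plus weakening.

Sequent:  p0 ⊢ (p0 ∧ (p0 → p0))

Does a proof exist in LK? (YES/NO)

Derivation (root first):
[∧R] p0 ⊢ (p0 ∧ (p0 → p0))
  [Ax] p0 ⊢ p0
  [→R]  ⊢ (p0 → p0)
    [Ax] p0 ⊢ p0

Result: YES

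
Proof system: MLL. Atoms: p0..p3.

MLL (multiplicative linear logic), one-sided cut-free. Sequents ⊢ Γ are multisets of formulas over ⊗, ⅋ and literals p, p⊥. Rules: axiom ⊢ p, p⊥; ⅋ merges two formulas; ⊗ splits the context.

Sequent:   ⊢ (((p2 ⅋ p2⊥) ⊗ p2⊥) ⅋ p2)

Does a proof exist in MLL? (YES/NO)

Derivation trace:
[⅋]  ⊢ (((p2 ⅋ p2⊥) ⊗ p2⊥) ⅋ p2)
  [⊗]  ⊢ p2, ((p2 ⅋ p2⊥) ⊗ p2⊥)
    [⅋]  ⊢ (p2 ⅋ p2⊥)
      [Ax]  ⊢ p2, p2⊥
    [Ax]  ⊢ p2, p2⊥

Result: YES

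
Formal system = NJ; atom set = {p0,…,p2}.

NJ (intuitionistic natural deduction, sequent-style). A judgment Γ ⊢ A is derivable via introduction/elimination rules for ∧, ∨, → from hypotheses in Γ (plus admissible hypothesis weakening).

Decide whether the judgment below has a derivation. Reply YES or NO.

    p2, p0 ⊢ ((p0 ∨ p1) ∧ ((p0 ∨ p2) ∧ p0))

Proof tree:
[∧I] p2, p0 ⊢ ((p0 ∨ p1) ∧ ((p0 ∨ p2) ∧ p0))
  [∨I₁] p0 ⊢ (p0 ∨ p1)
    [Ax] p0 ⊢ p0
  [∧I] p2, p0 ⊢ ((p0 ∨ p2) ∧ p0)
    [∨I₂] p2 ⊢ (p0 ∨ p2)
      [Ax] p2 ⊢ p2
    [Ax] p0 ⊢ p0

Result: YES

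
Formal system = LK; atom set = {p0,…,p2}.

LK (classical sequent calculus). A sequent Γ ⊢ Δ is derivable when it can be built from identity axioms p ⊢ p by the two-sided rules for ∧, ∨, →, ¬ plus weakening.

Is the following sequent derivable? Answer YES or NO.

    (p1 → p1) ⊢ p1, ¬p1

Derivation (root first):
[¬R] (p1 → p1) ⊢ p1, ¬p1
  [→L] p1, (p1 → p1) ⊢ p1
    [Ax] p1 ⊢ p1
    [Ax] p1 ⊢ p1

Result: YES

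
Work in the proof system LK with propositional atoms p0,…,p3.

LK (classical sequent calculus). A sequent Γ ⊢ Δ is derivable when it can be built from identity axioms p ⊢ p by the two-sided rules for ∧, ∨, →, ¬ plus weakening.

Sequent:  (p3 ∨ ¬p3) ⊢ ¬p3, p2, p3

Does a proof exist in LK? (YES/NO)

Proof tree:
[∨L] (p3 ∨ ¬p3) ⊢ ¬p3, p2, p3
  [WR] p3 ⊢ p3, p2
    [Ax] p3 ⊢ p3
  [¬L] ¬p3 ⊢ p2, ¬p3
    [¬R]  ⊢ p3, p2, ¬p3
      [WR] p3 ⊢ p3, p2
        [Ax] p3 ⊢ p3

Result: YES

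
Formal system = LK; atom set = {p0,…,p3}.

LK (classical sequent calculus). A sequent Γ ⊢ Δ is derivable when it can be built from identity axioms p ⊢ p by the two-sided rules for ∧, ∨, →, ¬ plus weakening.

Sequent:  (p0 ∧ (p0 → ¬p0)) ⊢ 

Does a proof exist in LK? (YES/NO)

Proof tree:
[∧L] (p0 ∧ (p0 → ¬p0)) ⊢ 
  [→L] p0, (p0 → ¬p0) ⊢ 
    [Ax] p0 ⊢ p0
    [¬L] p0, ¬p0 ⊢ 
      [Ax] p0 ⊢ p0

Result: YES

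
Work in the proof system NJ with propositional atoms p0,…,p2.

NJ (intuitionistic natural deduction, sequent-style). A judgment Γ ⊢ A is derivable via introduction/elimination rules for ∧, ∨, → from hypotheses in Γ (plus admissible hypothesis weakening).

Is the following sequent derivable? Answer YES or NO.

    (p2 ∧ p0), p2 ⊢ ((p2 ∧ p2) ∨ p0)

Proof tree:
[∨I₁] (p2 ∧ p0), p2 ⊢ ((p2 ∧ p2) ∨ p0)
  [∧I] (p2 ∧ p0), p2 ⊢ (p2 ∧ p2)
    [Ax] p2 ⊢ p2
    [Wk] p2, (p2 ∧ p0), p2 ⊢ p2
      [Wk] p2, (p2 ∧ p0) ⊢ p2
        [Ax] p2 ⊢ p2

Result: YES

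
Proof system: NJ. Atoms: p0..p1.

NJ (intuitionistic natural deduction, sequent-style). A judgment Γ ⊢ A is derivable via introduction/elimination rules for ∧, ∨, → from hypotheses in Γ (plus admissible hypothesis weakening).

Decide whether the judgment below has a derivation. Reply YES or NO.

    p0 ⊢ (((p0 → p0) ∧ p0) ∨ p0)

Derivation (root first):
[∨I₁] p0 ⊢ (((p0 → p0) ∧ p0) ∨ p0)
  [∧I] p0 ⊢ ((p0 → p0) ∧ p0)
    [→I]  ⊢ (p0 → p0)
      [Ax] p0 ⊢ p0
    [Ax] p0 ⊢ p0

Result: YES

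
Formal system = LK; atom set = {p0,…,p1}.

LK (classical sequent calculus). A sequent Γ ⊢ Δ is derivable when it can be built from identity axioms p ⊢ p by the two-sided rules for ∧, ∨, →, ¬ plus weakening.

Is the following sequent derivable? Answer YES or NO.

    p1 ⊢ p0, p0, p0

Search for a countermodel by truth-table:
  v=00: Γ:[p1=F] Δ:[p0=F, p0=F, p0=F] refutes=False
  v=01: Γ:[p1=T] Δ:[p0=F, p0=F, p0=F] refutes=True  ← countermodel

Result: NO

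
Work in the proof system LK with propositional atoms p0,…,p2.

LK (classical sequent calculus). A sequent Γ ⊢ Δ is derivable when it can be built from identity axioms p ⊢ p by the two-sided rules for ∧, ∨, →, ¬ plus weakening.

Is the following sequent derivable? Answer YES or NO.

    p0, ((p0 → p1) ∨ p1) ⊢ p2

Search for a countermodel by truth-table:
  v=000: Γ:[p0=F, ((p0 → p1) ∨ p1)=T] Δ:[p2=F] refutes=False
  v=001: Γ:[p0=F, ((p0 → p1) ∨ p1)=T] Δ:[p2=T] refutes=False
  v=010: Γ:[p0=F, ((p0 → p1) ∨ p1)=T] Δ:[p2=F] refutes=False
  v=011: Γ:[p0=F, ((p0 → p1) ∨ p1)=T] Δ:[p2=T] refutes=False
  v=100: Γ:[p0=T, ((p0 → p1) ∨ p1)=F] Δ:[p2=F] refutes=False
  v=101: Γ:[p0=T, ((p0 → p1) ∨ p1)=F] Δ:[p2=T] refutes=False
  v=110: Γ:[p0=T, ((p0 → p1) ∨ p1)=T] Δ:[p2=F] refutes=True  ← countermodel

Result: NO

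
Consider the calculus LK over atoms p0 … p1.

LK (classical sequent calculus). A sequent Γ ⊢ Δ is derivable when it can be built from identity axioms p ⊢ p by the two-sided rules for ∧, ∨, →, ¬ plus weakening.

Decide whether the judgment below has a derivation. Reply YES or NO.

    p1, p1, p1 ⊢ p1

Derivation trace:
[WL] p1, p1, p1 ⊢ p1
  [WL] p1, p1 ⊢ p1
    [Ax] p1 ⊢ p1

Result: YES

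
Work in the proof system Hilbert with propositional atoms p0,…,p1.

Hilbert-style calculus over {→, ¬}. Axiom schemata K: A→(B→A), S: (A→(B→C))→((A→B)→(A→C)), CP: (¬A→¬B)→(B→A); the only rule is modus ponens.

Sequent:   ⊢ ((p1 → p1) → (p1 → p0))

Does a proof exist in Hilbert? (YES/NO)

Search for a countermodel by truth-table:
  v=00: Γ:[] Δ:[((p1 → p1) → (p1 → p0))=T] refutes=False
  v=01: Γ:[] Δ:[((p1 → p1) → (p1 → p0))=F] refutes=True  ← countermodel

Result: NO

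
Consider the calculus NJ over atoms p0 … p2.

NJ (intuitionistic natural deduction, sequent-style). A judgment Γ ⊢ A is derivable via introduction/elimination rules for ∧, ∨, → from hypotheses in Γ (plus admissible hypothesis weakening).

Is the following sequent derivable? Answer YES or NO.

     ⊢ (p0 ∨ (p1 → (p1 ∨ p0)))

Derivation (root first):
[∨I₂]  ⊢ (p0 ∨ (p1 → (p1 ∨ p0)))
  [→I]  ⊢ (p1 → (p1 ∨ p0))
    [∨I₁] p1 ⊢ (p1 ∨ p0)
      [Ax] p1 ⊢ p1

Result: YES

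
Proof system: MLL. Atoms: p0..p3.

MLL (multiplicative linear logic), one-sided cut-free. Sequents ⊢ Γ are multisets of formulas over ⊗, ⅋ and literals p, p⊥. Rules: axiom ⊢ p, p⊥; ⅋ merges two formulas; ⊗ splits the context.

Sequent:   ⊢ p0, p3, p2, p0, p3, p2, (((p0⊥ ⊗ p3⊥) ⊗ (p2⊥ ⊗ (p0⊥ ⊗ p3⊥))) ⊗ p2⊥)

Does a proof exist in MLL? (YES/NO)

Proof tree:
[⊗]  ⊢ p0, p3, p2, p0, p3, p2, (((p0⊥ ⊗ p3⊥) ⊗ (p2⊥ ⊗ (p0⊥ ⊗ p3⊥))) ⊗ p2⊥)
  [⊗]  ⊢ p0, p3, p2, p0, p3, ((p0⊥ ⊗ p3⊥) ⊗ (p2⊥ ⊗ (p0⊥ ⊗ p3⊥)))
    [⊗]  ⊢ p0, p3, (p0⊥ ⊗ p3⊥)
      [Ax]  ⊢ p0, p0⊥
      [Ax]  ⊢ p3, p3⊥
    [⊗]  ⊢ p2, p0, p3, (p2⊥ ⊗ (p0⊥ ⊗ p3⊥))
      [Ax]  ⊢ p2, p2⊥
      [⊗]  ⊢ p0, p3, (p0⊥ ⊗ p3⊥)
        [Ax]  ⊢ p0, p0⊥
        [Ax]  ⊢ p3, p3⊥
  [Ax]  ⊢ p2, p2⊥

Result: YES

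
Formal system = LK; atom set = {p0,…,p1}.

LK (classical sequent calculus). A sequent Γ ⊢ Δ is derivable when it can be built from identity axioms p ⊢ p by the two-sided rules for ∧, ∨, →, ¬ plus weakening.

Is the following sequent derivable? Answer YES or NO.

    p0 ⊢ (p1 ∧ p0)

Enumerate valuations to refute Γ ⊢ Δ:
  v=00: Γ:[p0=F] Δ:[(p1 ∧ p0)=F] refutes=False
  v=01: Γ:[p0=F] Δ:[(p1 ∧ p0)=F] refutes=False
  v=10: Γ:[p0=T] Δ:[(p1 ∧ p0)=F] refutes=True  ← countermodel

Result: NO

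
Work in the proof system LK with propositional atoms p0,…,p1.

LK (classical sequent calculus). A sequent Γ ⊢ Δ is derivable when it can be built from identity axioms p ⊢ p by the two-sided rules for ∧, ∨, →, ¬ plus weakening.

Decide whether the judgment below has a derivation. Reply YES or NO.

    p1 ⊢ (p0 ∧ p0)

Search for a countermodel by truth-table:
  v=00: Γ:[p1=F] Δ:[(p0 ∧ p0)=F] refutes=False
  v=01: Γ:[p1=T] Δ:[(p0 ∧ p0)=F] refutes=True  ← countermodel

Result: NO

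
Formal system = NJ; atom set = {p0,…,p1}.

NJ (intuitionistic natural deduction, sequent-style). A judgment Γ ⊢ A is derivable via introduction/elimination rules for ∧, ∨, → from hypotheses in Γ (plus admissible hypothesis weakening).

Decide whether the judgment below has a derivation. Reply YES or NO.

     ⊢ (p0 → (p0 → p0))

Proof tree:
[→I]  ⊢ (p0 → (p0 → p0))
  [→I] p0 ⊢ (p0 → p0)
    [Wk] p0, p0 ⊢ p0
      [Ax] p0 ⊢ p0

Result: YES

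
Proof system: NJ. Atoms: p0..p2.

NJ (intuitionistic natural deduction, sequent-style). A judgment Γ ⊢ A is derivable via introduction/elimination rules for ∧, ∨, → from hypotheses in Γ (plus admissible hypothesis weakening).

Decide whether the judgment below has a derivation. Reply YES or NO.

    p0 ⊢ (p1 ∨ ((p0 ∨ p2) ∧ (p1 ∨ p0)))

Derivation (root first):
[∨I₂] p0 ⊢ (p1 ∨ ((p0 ∨ p2) ∧ (p1 ∨ p0)))
  [∧I] p0 ⊢ ((p0 ∨ p2) ∧ (p1 ∨ p0))
    [∨I₁] p0 ⊢ (p0 ∨ p2)
      [Ax] p0 ⊢ p0
    [Wk] p0, p0 ⊢ (p1 ∨ p0)
      [∨I₂] p0 ⊢ (p1 ∨ p0)
        [Ax] p0 ⊢ p0

Result: YES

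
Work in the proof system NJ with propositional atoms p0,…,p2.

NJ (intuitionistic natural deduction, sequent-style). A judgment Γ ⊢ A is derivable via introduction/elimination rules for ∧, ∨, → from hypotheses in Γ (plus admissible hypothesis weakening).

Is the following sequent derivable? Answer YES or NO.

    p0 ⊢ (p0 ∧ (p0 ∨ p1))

Derivation trace:
[∧I] p0 ⊢ (p0 ∧ (p0 ∨ p1))
  [Ax] p0 ⊢ p0
  [∨I₁] p0 ⊢ (p0 ∨ p1)
    [Ax] p0 ⊢ p0

Result: YES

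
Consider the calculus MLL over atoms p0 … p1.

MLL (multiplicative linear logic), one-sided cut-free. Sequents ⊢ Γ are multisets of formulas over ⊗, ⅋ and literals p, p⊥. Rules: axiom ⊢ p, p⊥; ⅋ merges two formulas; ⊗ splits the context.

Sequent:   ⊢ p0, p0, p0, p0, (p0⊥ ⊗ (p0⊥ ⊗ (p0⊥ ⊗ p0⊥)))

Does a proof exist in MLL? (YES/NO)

Proof tree:
[⊗]  ⊢ p0, p0, p0, p0, (p0⊥ ⊗ (p0⊥ ⊗ (p0⊥ ⊗ p0⊥)))
  [Ax]  ⊢ p0, p0⊥
  [⊗]  ⊢ p0, p0, p0, (p0⊥ ⊗ (p0⊥ ⊗ p0⊥))
    [Ax]  ⊢ p0, p0⊥
    [⊗]  ⊢ p0, p0, (p0⊥ ⊗ p0⊥)
      [Ax]  ⊢ p0, p0⊥
      [Ax]  ⊢ p0, p0⊥

Result: YES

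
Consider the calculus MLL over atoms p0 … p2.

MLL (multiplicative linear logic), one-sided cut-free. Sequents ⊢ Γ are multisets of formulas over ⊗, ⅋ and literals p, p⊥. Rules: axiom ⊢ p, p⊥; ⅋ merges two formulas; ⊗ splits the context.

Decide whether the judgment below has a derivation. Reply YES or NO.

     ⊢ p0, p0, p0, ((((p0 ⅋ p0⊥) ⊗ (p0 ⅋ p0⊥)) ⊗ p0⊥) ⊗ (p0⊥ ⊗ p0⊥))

Derivation trace:
[⊗]  ⊢ p0, p0, p0, ((((p0 ⅋ p0⊥) ⊗ (p0 ⅋ p0⊥)) ⊗ p0⊥) ⊗ (p0⊥ ⊗ p0⊥))
  [⊗]  ⊢ p0, (((p0 ⅋ p0⊥) ⊗ (p0 ⅋ p0⊥)) ⊗ p0⊥)
    [⊗]  ⊢ ((p0 ⅋ p0⊥) ⊗ (p0 ⅋ p0⊥))
      [⅋]  ⊢ (p0 ⅋ p0⊥)
        [Ax]  ⊢ p0, p0⊥
      [⅋]  ⊢ (p0 ⅋ p0⊥)
        [Ax]  ⊢ p0, p0⊥
    [Ax]  ⊢ p0, p0⊥
  [⊗]  ⊢ p0, p0, (p0⊥ ⊗ p0⊥)
    [Ax]  ⊢ p0, p0⊥
    [Ax]  ⊢ p0, p0⊥

Result: YES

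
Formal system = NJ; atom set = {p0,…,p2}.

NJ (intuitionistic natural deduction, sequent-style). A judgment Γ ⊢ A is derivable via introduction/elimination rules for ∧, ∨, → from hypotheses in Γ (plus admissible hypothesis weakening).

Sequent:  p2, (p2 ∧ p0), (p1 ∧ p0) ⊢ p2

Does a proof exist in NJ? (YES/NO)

Derivation trace:
[Wk] p2, (p2 ∧ p0), (p1 ∧ p0) ⊢ p2
  [Wk] p2, (p2 ∧ p0) ⊢ p2
    [Ax] p2 ⊢ p2

Result: YES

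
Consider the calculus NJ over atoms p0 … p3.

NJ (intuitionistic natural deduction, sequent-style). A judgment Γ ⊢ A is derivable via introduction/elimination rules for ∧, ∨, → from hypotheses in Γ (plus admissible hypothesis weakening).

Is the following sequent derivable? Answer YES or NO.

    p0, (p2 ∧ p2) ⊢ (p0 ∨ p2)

Derivation trace:
[Wk] p0, (p2 ∧ p2) ⊢ (p0 ∨ p2)
  [∨I₁] p0 ⊢ (p0 ∨ p2)
    [Ax] p0 ⊢ p0

Result: YES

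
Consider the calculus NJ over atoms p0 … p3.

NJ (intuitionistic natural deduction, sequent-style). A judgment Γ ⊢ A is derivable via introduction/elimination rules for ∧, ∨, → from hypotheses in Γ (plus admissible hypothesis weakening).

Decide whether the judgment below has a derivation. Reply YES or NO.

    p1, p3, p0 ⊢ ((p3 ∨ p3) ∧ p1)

Derivation (root first):
[∧I] p1, p3, p0 ⊢ ((p3 ∨ p3) ∧ p1)
  [∨I₁] p3, p0 ⊢ (p3 ∨ p3)
    [Wk] p3, p0 ⊢ p3
      [Ax] p3 ⊢ p3
  [Ax] p1 ⊢ p1

Result: YES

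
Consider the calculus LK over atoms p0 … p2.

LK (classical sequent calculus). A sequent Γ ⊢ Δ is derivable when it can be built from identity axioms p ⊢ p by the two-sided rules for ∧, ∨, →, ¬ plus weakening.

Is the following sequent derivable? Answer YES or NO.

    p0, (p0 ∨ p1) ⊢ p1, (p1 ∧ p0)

Truth-table refutation:
  v=000: Γ:[p0=F, (p0 ∨ p1)=F] Δ:[p1=F, (p1 ∧ p0)=F] refutes=False
  v=001: Γ:[p0=F, (p0 ∨ p1)=F] Δ:[p1=F, (p1 ∧ p0)=F] refutes=False
  v=010: Γ:[p0=F, (p0 ∨ p1)=T] Δ:[p1=T, (p1 ∧ p0)=F] refutes=False
  v=011: Γ:[p0=F, (p0 ∨ p1)=T] Δ:[p1=T, (p1 ∧ p0)=F] refutes=False
  v=100: Γ:[p0=T, (p0 ∨ p1)=T] Δ:[p1=F, (p1 ∧ p0)=F] refutes=True  ← countermodel

Result: NO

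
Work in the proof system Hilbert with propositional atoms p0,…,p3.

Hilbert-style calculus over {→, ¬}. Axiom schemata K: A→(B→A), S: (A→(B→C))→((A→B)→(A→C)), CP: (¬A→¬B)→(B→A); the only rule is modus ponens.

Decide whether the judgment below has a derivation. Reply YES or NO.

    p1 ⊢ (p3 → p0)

Enumerate valuations to refute Γ ⊢ Δ:
  v=0000: Γ:[p1=F] Δ:[(p3 → p0)=T] refutes=False
  v=0001: Γ:[p1=F] Δ:[(p3 → p0)=F] refutes=False
  v=0010: Γ:[p1=F] Δ:[(p3 → p0)=T] refutes=False
  v=0011: Γ:[p1=F] Δ:[(p3 → p0)=F] refutes=False
  v=0100: Γ:[p1=T] Δ:[(p3 → p0)=T] refutes=False
  v=0101: Γ:[p1=T] Δ:[(p3 → p0)=F] refutes=True  ← countermodel

Result: NO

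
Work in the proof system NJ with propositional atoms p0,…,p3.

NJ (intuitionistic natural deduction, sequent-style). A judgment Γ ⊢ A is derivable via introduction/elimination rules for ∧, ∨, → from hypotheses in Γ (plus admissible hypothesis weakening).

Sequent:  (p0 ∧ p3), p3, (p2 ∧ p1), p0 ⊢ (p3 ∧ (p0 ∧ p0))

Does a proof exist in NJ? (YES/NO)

Derivation (root first):
[∧I] (p0 ∧ p3), p3, (p2 ∧ p1), p0 ⊢ (p3 ∧ (p0 ∧ p0))
  [Wk] p3, (p0 ∧ p3) ⊢ p3
    [Ax] p3 ⊢ p3
  [∧I] (p2 ∧ p1), p0 ⊢ (p0 ∧ p0)
    [Wk] p0, (p2 ∧ p1) ⊢ p0
      [Ax] p0 ⊢ p0
    [Ax] p0 ⊢ p0

Result: YES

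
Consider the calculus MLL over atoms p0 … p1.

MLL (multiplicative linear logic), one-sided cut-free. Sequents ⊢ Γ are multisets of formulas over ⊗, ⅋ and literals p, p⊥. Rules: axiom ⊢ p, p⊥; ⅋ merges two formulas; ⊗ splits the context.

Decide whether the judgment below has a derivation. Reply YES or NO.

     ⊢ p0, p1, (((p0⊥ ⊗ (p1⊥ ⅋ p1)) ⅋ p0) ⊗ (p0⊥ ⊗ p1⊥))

Proof tree:
[⊗]  ⊢ p0, p1, (((p0⊥ ⊗ (p1⊥ ⅋ p1)) ⅋ p0) ⊗ (p0⊥ ⊗ p1⊥))
  [⅋]  ⊢ ((p0⊥ ⊗ (p1⊥ ⅋ p1)) ⅋ p0)
    [⊗]  ⊢ p0, (p0⊥ ⊗ (p1⊥ ⅋ p1))
      [Ax]  ⊢ p0, p0⊥
      [⅋]  ⊢ (p1⊥ ⅋ p1)
        [Ax]  ⊢ p1, p1⊥
  [⊗]  ⊢ p0, p1, (p0⊥ ⊗ p1⊥)
    [Ax]  ⊢ p0, p0⊥
    [Ax]  ⊢ p1, p1⊥

Result: YES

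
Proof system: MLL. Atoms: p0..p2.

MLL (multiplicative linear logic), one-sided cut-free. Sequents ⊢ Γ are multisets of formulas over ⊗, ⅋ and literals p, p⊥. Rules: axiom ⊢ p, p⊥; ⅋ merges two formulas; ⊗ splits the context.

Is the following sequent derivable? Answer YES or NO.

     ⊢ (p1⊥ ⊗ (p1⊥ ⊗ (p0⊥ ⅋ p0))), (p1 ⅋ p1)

Derivation trace:
[⅋]  ⊢ (p1⊥ ⊗ (p1⊥ ⊗ (p0⊥ ⅋ p0))), (p1 ⅋ p1)
  [⊗]  ⊢ p1, p1, (p1⊥ ⊗ (p1⊥ ⊗ (p0⊥ ⅋ p0)))
    [Ax]  ⊢ p1, p1⊥
    [⊗]  ⊢ p1, (p1⊥ ⊗ (p0⊥ ⅋ p0))
      [Ax]  ⊢ p1, p1⊥
      [⅋]  ⊢ (p0⊥ ⅋ p0)
        [Ax]  ⊢ p0, p0⊥

Result: YES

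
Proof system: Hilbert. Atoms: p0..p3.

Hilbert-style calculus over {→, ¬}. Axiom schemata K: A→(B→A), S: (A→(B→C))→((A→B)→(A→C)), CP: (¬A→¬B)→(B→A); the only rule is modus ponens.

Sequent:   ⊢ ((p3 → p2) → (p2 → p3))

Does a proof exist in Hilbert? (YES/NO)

Truth-table refutation:
  v=0000: Γ:[] Δ:[((p3 → p2) → (p2 → p3))=T] refutes=False
  v=0001: Γ:[] Δ:[((p3 → p2) → (p2 → p3))=T] refutes=False
  v=0010: Γ:[] Δ:[((p3 → p2) → (p2 → p3))=F] refutes=True  ← countermodel

Result: NO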